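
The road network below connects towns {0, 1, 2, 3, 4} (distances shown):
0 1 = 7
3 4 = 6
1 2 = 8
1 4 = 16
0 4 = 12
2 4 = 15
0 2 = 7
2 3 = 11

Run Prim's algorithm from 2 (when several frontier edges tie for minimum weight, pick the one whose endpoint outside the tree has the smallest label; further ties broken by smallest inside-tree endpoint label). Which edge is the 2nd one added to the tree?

0-1

Prim, starting at 2.
Step 1: frontier [0 2 7, 1 2 8, 2 3 11, 2 4 15] → take 0 2 (7); add 0.
Step 2: frontier [0 1 7, 0 4 12, 1 2 8, 2 3 11, 2 4 15] → take 0 1 (7); add 1.
Step 3: frontier [0 4 12, 1 4 16, 2 3 11, 2 4 15] → take 2 3 (11); add 3.
Step 4: frontier [0 4 12, 1 4 16, 2 4 15, 3 4 6] → take 3 4 (6); add 4.
The 2nd edge added is 0 1.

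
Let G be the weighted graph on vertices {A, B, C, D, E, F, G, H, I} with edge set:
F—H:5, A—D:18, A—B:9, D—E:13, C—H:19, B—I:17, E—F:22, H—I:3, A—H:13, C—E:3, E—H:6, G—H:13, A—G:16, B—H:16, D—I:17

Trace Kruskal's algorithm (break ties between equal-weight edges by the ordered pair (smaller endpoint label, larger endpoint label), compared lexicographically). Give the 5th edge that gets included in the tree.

Kruskal's algorithm — process edges by increasing weight (ties by edge label):
C—E (3): add — endpoints in different components.
H—I (3): add — endpoints in different components.
F—H (5): add — endpoints in different components.
E—H (6): add — endpoints in different components.
A—B (9): add — endpoints in different components.
A—H (13): add — endpoints in different components.
D—E (13): add — endpoints in different components.
G—H (13): add — endpoints in different components.
The 5th edge added is A—B.

A-B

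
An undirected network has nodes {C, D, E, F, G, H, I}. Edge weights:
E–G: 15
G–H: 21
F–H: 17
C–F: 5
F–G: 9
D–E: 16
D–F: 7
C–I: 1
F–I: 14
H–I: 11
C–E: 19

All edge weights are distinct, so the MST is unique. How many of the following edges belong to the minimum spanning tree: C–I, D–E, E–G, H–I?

3

Sort edges by weight, then run Kruskal:
C–I (1): add — endpoints in different components.
C–F (5): add — endpoints in different components.
D–F (7): add — endpoints in different components.
F–G (9): add — endpoints in different components.
H–I (11): add — endpoints in different components.
F–I (14): skip — F and I already connected.
E–G (15): add — endpoints in different components.
MST edge set: {C–I, C–F, D–F, F–G, H–I, E–G}.
Of the listed edges, {C–I, E–G, H–I} are in the MST → 3.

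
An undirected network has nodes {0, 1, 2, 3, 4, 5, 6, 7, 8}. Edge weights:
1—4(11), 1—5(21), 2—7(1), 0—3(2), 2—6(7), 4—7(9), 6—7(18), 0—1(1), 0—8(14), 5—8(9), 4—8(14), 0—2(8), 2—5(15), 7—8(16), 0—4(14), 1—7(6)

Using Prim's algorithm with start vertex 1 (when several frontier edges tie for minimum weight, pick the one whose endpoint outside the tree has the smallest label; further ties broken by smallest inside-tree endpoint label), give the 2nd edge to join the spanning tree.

0-3

Grow the tree from 1 using Prim:
Step 1: cheapest edge leaving the tree is 0—1 (1); add 0.
Step 2: cheapest edge leaving the tree is 0—3 (2); add 3.
Step 3: cheapest edge leaving the tree is 1—7 (6); add 7.
Step 4: cheapest edge leaving the tree is 2—7 (1); add 2.
Step 5: cheapest edge leaving the tree is 2—6 (7); add 6.
Step 6: cheapest edge leaving the tree is 4—7 (9); add 4.
Step 7: cheapest edge leaving the tree is 0—8 (14); add 8.
Step 8: cheapest edge leaving the tree is 5—8 (9); add 5.
The 2nd edge added is 0—3.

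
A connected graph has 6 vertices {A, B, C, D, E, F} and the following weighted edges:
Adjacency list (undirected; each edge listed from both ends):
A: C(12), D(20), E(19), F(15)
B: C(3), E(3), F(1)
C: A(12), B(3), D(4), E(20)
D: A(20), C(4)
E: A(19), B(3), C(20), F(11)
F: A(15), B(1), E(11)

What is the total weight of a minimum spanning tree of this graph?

23

Prim, starting at A.
Step 1: frontier [A C 12, A F 15, A E 19, A D 20] → take A C (12); add C.
Step 2: frontier [A F 15, A E 19, A D 20, B C 3, C D 4, C E 20] → take B C (3); add B.
Step 3: frontier [A F 15, A E 19, A D 20, B F 1, B E 3, C D 4, C E 20] → take B F (1); add F.
Step 4: frontier [A E 19, A D 20, B E 3, C D 4, C E 20, E F 11] → take B E (3); add E.
Step 5: frontier [A D 20, C D 4] → take C D (4); add D.
MST edges: A C, B C, B F, B E, C D; total weight 12+3+1+3+4 = 23.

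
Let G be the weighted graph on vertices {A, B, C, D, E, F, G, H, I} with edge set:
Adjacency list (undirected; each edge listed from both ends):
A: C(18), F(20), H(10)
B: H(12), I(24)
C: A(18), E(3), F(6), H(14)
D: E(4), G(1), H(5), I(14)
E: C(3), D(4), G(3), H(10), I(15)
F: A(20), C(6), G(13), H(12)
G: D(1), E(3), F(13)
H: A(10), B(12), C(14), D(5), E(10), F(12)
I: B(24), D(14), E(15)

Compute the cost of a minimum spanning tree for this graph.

54

Sort edges by weight, then run Kruskal:
D-G (1): add — endpoints in different components.
C-E (3): add — endpoints in different components.
E-G (3): add — endpoints in different components.
D-E (4): skip — D and E already connected.
D-H (5): add — endpoints in different components.
C-F (6): add — endpoints in different components.
A-H (10): add — endpoints in different components.
E-H (10): skip — E and H already connected.
B-H (12): add — endpoints in different components.
F-H (12): skip — F and H already connected.
F-G (13): skip — F and G already connected.
C-H (14): skip — C and H already connected.
D-I (14): add — endpoints in different components.
MST edges: D-G, C-E, E-G, D-H, C-F, A-H, B-H, D-I; total weight 1+3+3+5+6+10+12+14 = 54.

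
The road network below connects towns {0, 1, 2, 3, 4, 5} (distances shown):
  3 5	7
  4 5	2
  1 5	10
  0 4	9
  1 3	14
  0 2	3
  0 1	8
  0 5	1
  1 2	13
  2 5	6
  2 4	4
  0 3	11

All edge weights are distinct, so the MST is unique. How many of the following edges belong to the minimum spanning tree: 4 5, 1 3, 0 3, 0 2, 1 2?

2

Kruskal: consider edges lightest-first.
0 5 (1): add — endpoints in different components.
4 5 (2): add — endpoints in different components.
0 2 (3): add — endpoints in different components.
2 4 (4): skip — 2 and 4 already connected.
2 5 (6): skip — 2 and 5 already connected.
3 5 (7): add — endpoints in different components.
0 1 (8): add — endpoints in different components.
MST edge set: {0 5, 4 5, 0 2, 3 5, 0 1}.
Of the listed edges, {4 5, 0 2} are in the MST → 2.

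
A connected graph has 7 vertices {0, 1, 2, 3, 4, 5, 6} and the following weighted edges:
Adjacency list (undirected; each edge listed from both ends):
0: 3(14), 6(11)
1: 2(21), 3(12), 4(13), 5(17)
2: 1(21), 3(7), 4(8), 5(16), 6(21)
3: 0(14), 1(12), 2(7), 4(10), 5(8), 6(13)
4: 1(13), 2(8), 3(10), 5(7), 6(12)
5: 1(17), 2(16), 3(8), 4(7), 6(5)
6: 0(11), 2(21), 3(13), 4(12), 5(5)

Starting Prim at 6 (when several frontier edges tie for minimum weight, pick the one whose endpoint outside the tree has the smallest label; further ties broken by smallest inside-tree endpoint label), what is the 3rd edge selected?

Prim, starting at 6.
Step 1: cheapest edge leaving the tree is 5 6 (5); add 5.
Step 2: cheapest edge leaving the tree is 4 5 (7); add 4.
Step 3: cheapest edge leaving the tree is 2 4 (8); add 2.
Step 4: cheapest edge leaving the tree is 2 3 (7); add 3.
Step 5: cheapest edge leaving the tree is 0 6 (11); add 0.
Step 6: cheapest edge leaving the tree is 1 3 (12); add 1.
The 3rd edge added is 2 4.

2-4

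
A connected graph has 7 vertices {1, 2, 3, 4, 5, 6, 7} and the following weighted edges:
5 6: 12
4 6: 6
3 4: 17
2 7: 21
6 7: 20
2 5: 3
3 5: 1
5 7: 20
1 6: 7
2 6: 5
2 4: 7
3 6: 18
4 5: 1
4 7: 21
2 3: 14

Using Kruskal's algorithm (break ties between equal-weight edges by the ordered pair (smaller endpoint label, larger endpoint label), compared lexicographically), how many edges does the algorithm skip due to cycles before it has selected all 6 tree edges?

Kruskal: consider edges lightest-first.
3 5 (1): add. Components now {1} {2} {3,5} {4} {6} {7}
4 5 (1): add. Components now {1} {2} {3,4,5} {6} {7}
2 5 (3): add. Components now {1} {2,3,4,5} {6} {7}
2 6 (5): add. Components now {1} {2,3,4,5,6} {7}
4 6 (6): skip — 4 and 6 already connected.
1 6 (7): add. Components now {1,2,3,4,5,6} {7}
2 4 (7): skip — 2 and 4 already connected.
5 6 (12): skip — 5 and 6 already connected.
2 3 (14): skip — 2 and 3 already connected.
3 4 (17): skip — 3 and 4 already connected.
3 6 (18): skip — 3 and 6 already connected.
5 7 (20): add. Components now {1,2,3,4,5,6,7}
Edges rejected before the tree was complete: 6.

6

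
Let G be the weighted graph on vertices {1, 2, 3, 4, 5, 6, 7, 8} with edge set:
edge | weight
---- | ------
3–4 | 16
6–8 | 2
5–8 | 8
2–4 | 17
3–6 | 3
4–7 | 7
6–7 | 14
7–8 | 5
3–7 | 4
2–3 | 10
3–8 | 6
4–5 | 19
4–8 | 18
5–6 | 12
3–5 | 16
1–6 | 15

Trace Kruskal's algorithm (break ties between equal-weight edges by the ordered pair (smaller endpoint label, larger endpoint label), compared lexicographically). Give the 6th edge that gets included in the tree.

Kruskal's algorithm — process edges by increasing weight (ties by edge label):
6–8 (2): add — endpoints in different components.
3–6 (3): add — endpoints in different components.
3–7 (4): add — endpoints in different components.
7–8 (5): skip — 7 and 8 already connected.
3–8 (6): skip — 3 and 8 already connected.
4–7 (7): add — endpoints in different components.
5–8 (8): add — endpoints in different components.
2–3 (10): add — endpoints in different components.
5–6 (12): skip — 5 and 6 already connected.
6–7 (14): skip — 6 and 7 already connected.
1–6 (15): add — endpoints in different components.
The 6th edge added is 2–3.

2-3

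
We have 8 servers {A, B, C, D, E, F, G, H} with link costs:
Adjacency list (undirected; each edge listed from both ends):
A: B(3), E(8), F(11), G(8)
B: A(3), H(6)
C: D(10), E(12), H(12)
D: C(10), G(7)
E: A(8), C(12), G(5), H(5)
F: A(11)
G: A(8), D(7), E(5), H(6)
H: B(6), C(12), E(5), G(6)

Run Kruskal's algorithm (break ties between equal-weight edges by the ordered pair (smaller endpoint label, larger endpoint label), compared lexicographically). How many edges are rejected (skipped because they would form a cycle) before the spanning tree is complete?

Kruskal: consider edges lightest-first.
A—B (3): add — endpoints in different components.
E—G (5): add — endpoints in different components.
E—H (5): add — endpoints in different components.
B—H (6): add — endpoints in different components.
G—H (6): skip — G and H already connected.
D—G (7): add — endpoints in different components.
A—E (8): skip — A and E already connected.
A—G (8): skip — A and G already connected.
C—D (10): add — endpoints in different components.
A—F (11): add — endpoints in different components.
Edges rejected before the tree was complete: 3.

3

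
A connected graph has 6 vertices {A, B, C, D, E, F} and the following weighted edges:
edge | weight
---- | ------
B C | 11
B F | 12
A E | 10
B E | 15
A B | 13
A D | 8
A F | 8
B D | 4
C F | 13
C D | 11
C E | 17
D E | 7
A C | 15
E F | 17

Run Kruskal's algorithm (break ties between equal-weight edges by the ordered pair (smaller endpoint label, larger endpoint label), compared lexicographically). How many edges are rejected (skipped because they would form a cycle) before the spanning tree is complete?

Kruskal's algorithm — process edges by increasing weight (ties by edge label):
B D (4): add — endpoints in different components.
D E (7): add — endpoints in different components.
A D (8): add — endpoints in different components.
A F (8): add — endpoints in different components.
A E (10): skip — A and E already connected.
B C (11): add — endpoints in different components.
Edges rejected before the tree was complete: 1.

1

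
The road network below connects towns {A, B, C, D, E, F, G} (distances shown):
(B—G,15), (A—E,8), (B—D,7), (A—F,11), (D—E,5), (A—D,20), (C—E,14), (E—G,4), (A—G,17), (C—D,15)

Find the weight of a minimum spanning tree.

49

Sort edges by weight, then run Kruskal:
E—G (4): add — endpoints in different components.
D—E (5): add — endpoints in different components.
B—D (7): add — endpoints in different components.
A—E (8): add — endpoints in different components.
A—F (11): add — endpoints in different components.
C—E (14): add — endpoints in different components.
MST edges: E—G, D—E, B—D, A—E, A—F, C—E; total weight 4+5+7+8+11+14 = 49.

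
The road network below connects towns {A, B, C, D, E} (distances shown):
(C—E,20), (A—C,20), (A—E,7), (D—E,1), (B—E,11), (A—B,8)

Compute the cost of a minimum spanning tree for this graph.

Prim, starting at D.
Step 1: frontier [D—E 1] → take D—E (1); add E.
Step 2: frontier [A—E 7, B—E 11, C—E 20] → take A—E (7); add A.
Step 3: frontier [A—B 8, A—C 20, B—E 11, C—E 20] → take A—B (8); add B.
Step 4: frontier [A—C 20, C—E 20] → take A—C (20); add C.
MST edges: D—E, A—E, A—B, A—C; total weight 1+7+8+20 = 36.

36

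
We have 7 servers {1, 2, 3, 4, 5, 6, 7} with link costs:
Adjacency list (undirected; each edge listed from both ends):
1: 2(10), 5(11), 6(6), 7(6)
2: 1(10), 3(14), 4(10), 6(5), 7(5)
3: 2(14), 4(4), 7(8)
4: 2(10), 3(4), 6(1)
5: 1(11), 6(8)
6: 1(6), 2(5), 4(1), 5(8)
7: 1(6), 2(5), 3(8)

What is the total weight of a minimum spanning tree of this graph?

Kruskal: consider edges lightest-first.
4—6 (1): add. Components now {1} {2} {3} {4,6} {5} {7}
3—4 (4): add. Components now {1} {2} {3,4,6} {5} {7}
2—6 (5): add. Components now {1} {2,3,4,6} {5} {7}
2—7 (5): add. Components now {1} {2,3,4,6,7} {5}
1—6 (6): add. Components now {1,2,3,4,6,7} {5}
1—7 (6): skip — 1 and 7 already connected.
3—7 (8): skip — 3 and 7 already connected.
5—6 (8): add. Components now {1,2,3,4,5,6,7}
MST edges: 4—6, 3—4, 2—6, 2—7, 1—6, 5—6; total weight 1+4+5+5+6+8 = 29.

29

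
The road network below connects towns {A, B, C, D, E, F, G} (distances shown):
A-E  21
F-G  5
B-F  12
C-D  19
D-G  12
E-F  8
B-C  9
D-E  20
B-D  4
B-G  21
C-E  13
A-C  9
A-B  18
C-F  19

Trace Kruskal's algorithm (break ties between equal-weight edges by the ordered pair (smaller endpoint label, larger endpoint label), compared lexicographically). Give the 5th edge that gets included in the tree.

B-C

Sort edges by weight, then run Kruskal:
B-D (4): add. Components now {A} {B,D} {C} {E} {F} {G}
F-G (5): add. Components now {A} {B,D} {C} {E} {F,G}
E-F (8): add. Components now {A} {B,D} {C} {E,F,G}
A-C (9): add. Components now {A,C} {B,D} {E,F,G}
B-C (9): add. Components now {A,B,C,D} {E,F,G}
B-F (12): add. Components now {A,B,C,D,E,F,G}
The 5th edge added is B-C.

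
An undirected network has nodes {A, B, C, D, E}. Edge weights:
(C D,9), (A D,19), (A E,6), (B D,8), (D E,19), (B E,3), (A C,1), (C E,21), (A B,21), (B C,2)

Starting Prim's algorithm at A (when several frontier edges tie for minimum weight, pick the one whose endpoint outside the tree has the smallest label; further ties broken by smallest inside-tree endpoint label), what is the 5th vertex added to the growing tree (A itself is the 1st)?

Prim, starting at A.
Step 1: cheapest edge leaving the tree is A C (1); add C.
Step 2: cheapest edge leaving the tree is B C (2); add B.
Step 3: cheapest edge leaving the tree is B E (3); add E.
Step 4: cheapest edge leaving the tree is B D (8); add D.
Vertex order: A, C, B, E, D. The 5th vertex is D.

D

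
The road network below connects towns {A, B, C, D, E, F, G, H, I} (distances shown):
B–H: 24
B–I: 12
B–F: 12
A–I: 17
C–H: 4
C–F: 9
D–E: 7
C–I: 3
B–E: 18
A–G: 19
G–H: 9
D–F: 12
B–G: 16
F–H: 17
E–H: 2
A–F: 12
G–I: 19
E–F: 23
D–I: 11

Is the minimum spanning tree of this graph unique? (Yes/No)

No

Kruskal's algorithm — process edges by increasing weight (ties by edge label):
E–H (2): add — endpoints in different components.
C–I (3): add — endpoints in different components.
C–H (4): add — endpoints in different components.
D–E (7): add — endpoints in different components.
C–F (9): add — endpoints in different components.
G–H (9): add — endpoints in different components.
D–I (11): skip — D and I already connected.
A–F (12): add — endpoints in different components.
B–F (12): add — endpoints in different components.
Non-tree edge B–I has weight 12, equal to the heaviest edge on its tree cycle — swapping gives another MST of the same weight. Not unique.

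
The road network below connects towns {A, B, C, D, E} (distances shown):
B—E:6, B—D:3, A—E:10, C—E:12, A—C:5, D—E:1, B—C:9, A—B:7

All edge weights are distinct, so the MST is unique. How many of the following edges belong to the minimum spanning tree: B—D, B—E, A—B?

Kruskal: consider edges lightest-first.
D—E (1): add — endpoints in different components.
B—D (3): add — endpoints in different components.
A—C (5): add — endpoints in different components.
B—E (6): skip — B and E already connected.
A—B (7): add — endpoints in different components.
MST edge set: {D—E, B—D, A—C, A—B}.
Of the listed edges, {B—D, A—B} are in the MST → 2.

2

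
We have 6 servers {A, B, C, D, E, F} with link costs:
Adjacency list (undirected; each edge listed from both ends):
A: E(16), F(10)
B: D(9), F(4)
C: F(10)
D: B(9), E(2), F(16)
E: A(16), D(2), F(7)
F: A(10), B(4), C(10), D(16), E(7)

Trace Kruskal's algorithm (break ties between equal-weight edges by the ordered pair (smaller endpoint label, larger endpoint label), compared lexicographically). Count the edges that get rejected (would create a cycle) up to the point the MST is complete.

Kruskal's algorithm — process edges by increasing weight (ties by edge label):
D-E (2): add — endpoints in different components.
B-F (4): add — endpoints in different components.
E-F (7): add — endpoints in different components.
B-D (9): skip — B and D already connected.
A-F (10): add — endpoints in different components.
C-F (10): add — endpoints in different components.
Edges rejected before the tree was complete: 1.

1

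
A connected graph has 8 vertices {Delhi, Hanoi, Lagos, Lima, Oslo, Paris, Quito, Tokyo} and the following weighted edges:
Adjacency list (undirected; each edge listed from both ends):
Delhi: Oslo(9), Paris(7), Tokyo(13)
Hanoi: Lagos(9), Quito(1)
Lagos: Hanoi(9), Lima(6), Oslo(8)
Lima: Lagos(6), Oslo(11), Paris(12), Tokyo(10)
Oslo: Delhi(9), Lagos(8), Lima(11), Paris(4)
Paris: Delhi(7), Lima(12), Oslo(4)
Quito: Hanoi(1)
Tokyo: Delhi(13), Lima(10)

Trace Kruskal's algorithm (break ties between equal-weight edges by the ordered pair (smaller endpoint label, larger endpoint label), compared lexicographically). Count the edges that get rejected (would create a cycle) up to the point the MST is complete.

1

Kruskal's algorithm — process edges by increasing weight (ties by edge label):
Hanoi Quito (1): add — endpoints in different components.
Oslo Paris (4): add — endpoints in different components.
Lagos Lima (6): add — endpoints in different components.
Delhi Paris (7): add — endpoints in different components.
Lagos Oslo (8): add — endpoints in different components.
Delhi Oslo (9): skip — Oslo and Delhi already connected.
Hanoi Lagos (9): add — endpoints in different components.
Lima Tokyo (10): add — endpoints in different components.
Edges rejected before the tree was complete: 1.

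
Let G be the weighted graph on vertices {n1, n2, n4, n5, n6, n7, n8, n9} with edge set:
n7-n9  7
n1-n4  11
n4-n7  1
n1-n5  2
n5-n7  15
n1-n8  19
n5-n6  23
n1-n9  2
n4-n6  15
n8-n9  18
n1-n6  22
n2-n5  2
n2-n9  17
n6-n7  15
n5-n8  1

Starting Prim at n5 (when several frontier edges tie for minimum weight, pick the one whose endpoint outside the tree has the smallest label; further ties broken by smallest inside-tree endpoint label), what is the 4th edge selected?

Grow the tree from n5 using Prim:
Step 1: cheapest edge leaving the tree is n5-n8 (1); add n8.
Step 2: cheapest edge leaving the tree is n1-n5 (2); add n1.
Step 3: cheapest edge leaving the tree is n2-n5 (2); add n2.
Step 4: cheapest edge leaving the tree is n1-n9 (2); add n9.
Step 5: cheapest edge leaving the tree is n7-n9 (7); add n7.
Step 6: cheapest edge leaving the tree is n4-n7 (1); add n4.
Step 7: cheapest edge leaving the tree is n4-n6 (15); add n6.
The 4th edge added is n1-n9.

n1-n9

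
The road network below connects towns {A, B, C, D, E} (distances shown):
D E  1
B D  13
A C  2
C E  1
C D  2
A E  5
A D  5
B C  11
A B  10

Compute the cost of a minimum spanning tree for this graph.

Prim, starting at C.
Step 1: frontier [C E 1, A C 2, C D 2, B C 11] → take C E (1); add E.
Step 2: frontier [A C 2, C D 2, B C 11, D E 1, A E 5] → take D E (1); add D.
Step 3: frontier [A C 2, B C 11, A D 5, B D 13, A E 5] → take A C (2); add A.
Step 4: frontier [A B 10, B C 11, B D 13] → take A B (10); add B.
MST edges: C E, D E, A C, A B; total weight 1+1+2+10 = 14.

14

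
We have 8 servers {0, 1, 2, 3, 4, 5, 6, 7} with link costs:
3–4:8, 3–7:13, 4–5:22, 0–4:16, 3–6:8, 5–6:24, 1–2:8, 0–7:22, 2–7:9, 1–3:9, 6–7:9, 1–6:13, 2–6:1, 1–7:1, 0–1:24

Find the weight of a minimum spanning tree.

64

Prim's algorithm from 7:
Step 1: cheapest edge leaving the tree is 1–7 (1); add 1.
Step 2: cheapest edge leaving the tree is 1–2 (8); add 2.
Step 3: cheapest edge leaving the tree is 2–6 (1); add 6.
Step 4: cheapest edge leaving the tree is 3–6 (8); add 3.
Step 5: cheapest edge leaving the tree is 3–4 (8); add 4.
Step 6: cheapest edge leaving the tree is 0–4 (16); add 0.
Step 7: cheapest edge leaving the tree is 4–5 (22); add 5.
MST edges: 1–7, 1–2, 2–6, 3–6, 3–4, 0–4, 4–5; total weight 1+8+1+8+8+16+22 = 64.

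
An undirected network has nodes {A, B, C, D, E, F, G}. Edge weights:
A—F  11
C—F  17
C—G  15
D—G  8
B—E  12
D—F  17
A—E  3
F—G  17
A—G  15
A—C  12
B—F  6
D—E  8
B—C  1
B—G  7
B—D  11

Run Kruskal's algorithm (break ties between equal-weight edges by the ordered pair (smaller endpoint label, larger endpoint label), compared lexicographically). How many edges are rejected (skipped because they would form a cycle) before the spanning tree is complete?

0

Kruskal's algorithm — process edges by increasing weight (ties by edge label):
B—C (1): add — endpoints in different components.
A—E (3): add — endpoints in different components.
B—F (6): add — endpoints in different components.
B—G (7): add — endpoints in different components.
D—E (8): add — endpoints in different components.
D—G (8): add — endpoints in different components.
Edges rejected before the tree was complete: 0.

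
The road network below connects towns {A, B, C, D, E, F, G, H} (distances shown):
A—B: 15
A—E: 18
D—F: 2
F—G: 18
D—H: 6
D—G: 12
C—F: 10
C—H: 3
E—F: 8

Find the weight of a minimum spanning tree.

64

Kruskal's algorithm — process edges by increasing weight (ties by edge label):
D—F (2): add — endpoints in different components.
C—H (3): add — endpoints in different components.
D—H (6): add — endpoints in different components.
E—F (8): add — endpoints in different components.
C—F (10): skip — C and F already connected.
D—G (12): add — endpoints in different components.
A—B (15): add — endpoints in different components.
A—E (18): add — endpoints in different components.
MST edges: D—F, C—H, D—H, E—F, D—G, A—B, A—E; total weight 2+3+6+8+12+15+18 = 64.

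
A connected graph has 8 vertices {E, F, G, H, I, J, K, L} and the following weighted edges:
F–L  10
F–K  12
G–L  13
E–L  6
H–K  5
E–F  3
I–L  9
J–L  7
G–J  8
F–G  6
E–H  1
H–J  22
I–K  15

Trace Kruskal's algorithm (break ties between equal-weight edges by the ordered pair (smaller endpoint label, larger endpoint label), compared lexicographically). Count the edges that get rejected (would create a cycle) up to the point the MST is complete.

Kruskal's algorithm — process edges by increasing weight (ties by edge label):
E–H (1): add — endpoints in different components.
E–F (3): add — endpoints in different components.
H–K (5): add — endpoints in different components.
E–L (6): add — endpoints in different components.
F–G (6): add — endpoints in different components.
J–L (7): add — endpoints in different components.
G–J (8): skip — G and J already connected.
I–L (9): add — endpoints in different components.
Edges rejected before the tree was complete: 1.

1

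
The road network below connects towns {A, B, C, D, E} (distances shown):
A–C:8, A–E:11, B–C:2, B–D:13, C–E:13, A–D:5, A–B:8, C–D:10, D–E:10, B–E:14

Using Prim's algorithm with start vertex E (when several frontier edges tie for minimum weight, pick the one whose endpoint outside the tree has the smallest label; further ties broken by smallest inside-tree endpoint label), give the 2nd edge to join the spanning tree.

Prim's algorithm from E:
Step 1: frontier [D–E 10, A–E 11, C–E 13, B–E 14] → take D–E (10); add D.
Step 2: frontier [A–D 5, C–D 10, B–D 13, A–E 11, C–E 13, B–E 14] → take A–D (5); add A.
Step 3: frontier [A–B 8, A–C 8, C–D 10, B–D 13, C–E 13, B–E 14] → take A–B (8); add B.
Step 4: frontier [A–C 8, B–C 2, C–D 10, C–E 13] → take B–C (2); add C.
The 2nd edge added is A–D.

A-D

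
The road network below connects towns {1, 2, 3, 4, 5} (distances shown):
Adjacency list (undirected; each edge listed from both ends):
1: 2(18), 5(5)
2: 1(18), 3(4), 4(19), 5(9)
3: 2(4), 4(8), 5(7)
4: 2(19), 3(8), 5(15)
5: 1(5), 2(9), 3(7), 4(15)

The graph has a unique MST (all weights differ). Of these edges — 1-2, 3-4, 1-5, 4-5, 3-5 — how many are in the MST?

3

Kruskal: consider edges lightest-first.
2-3 (4): add. Components now {1} {2,3} {4} {5}
1-5 (5): add. Components now {1,5} {2,3} {4}
3-5 (7): add. Components now {1,2,3,5} {4}
3-4 (8): add. Components now {1,2,3,4,5}
MST edge set: {2-3, 1-5, 3-5, 3-4}.
Of the listed edges, {3-4, 1-5, 3-5} are in the MST → 3.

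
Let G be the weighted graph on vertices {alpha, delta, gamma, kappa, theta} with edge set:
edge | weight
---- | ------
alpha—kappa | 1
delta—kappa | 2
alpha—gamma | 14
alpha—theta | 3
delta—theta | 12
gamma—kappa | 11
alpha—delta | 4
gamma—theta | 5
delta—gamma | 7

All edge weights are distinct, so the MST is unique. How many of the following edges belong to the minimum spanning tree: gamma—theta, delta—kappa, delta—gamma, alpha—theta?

3

Kruskal's algorithm — process edges by increasing weight (ties by edge label):
alpha—kappa (1): add. Components now {alpha,kappa} {gamma} {theta} {delta}
delta—kappa (2): add. Components now {alpha,delta,kappa} {gamma} {theta}
alpha—theta (3): add. Components now {alpha,delta,kappa,theta} {gamma}
alpha—delta (4): skip — delta and alpha already connected.
gamma—theta (5): add. Components now {alpha,delta,gamma,kappa,theta}
MST edge set: {alpha—kappa, delta—kappa, alpha—theta, gamma—theta}.
Of the listed edges, {gamma—theta, delta—kappa, alpha—theta} are in the MST → 3.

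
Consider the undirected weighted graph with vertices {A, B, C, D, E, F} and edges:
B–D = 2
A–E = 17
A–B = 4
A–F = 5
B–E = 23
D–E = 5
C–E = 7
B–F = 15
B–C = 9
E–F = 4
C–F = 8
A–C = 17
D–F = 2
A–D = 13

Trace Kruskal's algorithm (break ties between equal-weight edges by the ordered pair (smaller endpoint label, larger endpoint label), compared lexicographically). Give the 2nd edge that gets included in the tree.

D-F

Kruskal: consider edges lightest-first.
B–D (2): add. Components now {A} {B,D} {C} {E} {F}
D–F (2): add. Components now {A} {B,D,F} {C} {E}
A–B (4): add. Components now {A,B,D,F} {C} {E}
E–F (4): add. Components now {A,B,D,E,F} {C}
A–F (5): skip — A and F already connected.
D–E (5): skip — D and E already connected.
C–E (7): add. Components now {A,B,C,D,E,F}
The 2nd edge added is D–F.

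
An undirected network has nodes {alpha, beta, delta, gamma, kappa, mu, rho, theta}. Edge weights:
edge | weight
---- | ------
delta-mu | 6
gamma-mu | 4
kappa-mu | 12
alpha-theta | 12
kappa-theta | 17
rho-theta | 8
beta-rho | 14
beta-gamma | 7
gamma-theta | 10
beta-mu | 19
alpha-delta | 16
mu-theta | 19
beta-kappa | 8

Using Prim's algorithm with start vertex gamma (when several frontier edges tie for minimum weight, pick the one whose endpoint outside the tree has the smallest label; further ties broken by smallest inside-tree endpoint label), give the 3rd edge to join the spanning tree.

beta-gamma

Grow the tree from gamma using Prim:
Step 1: frontier [gamma-mu 4, beta-gamma 7, gamma-theta 10] → take gamma-mu (4); add mu.
Step 2: frontier [beta-gamma 7, gamma-theta 10, delta-mu 6, kappa-mu 12, beta-mu 19, mu-theta 19] → take delta-mu (6); add delta.
Step 3: frontier [alpha-delta 16, beta-gamma 7, gamma-theta 10, kappa-mu 12, beta-mu 19, mu-theta 19] → take beta-gamma (7); add beta.
Step 4: frontier [beta-kappa 8, beta-rho 14, alpha-delta 16, gamma-theta 10, kappa-mu 12, mu-theta 19] → take beta-kappa (8); add kappa.
Step 5: frontier [beta-rho 14, alpha-delta 16, gamma-theta 10, kappa-theta 17, mu-theta 19] → take gamma-theta (10); add theta.
Step 6: frontier [beta-rho 14, alpha-delta 16, rho-theta 8, alpha-theta 12] → take rho-theta (8); add rho.
Step 7: frontier [alpha-delta 16, alpha-theta 12] → take alpha-theta (12); add alpha.
The 3rd edge added is beta-gamma.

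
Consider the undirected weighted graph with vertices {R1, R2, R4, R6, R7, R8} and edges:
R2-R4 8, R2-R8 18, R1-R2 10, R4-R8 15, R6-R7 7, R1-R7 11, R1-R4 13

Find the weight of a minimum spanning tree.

51

Kruskal: consider edges lightest-first.
R6-R7 (7): add — endpoints in different components.
R2-R4 (8): add — endpoints in different components.
R1-R2 (10): add — endpoints in different components.
R1-R7 (11): add — endpoints in different components.
R1-R4 (13): skip — R1 and R4 already connected.
R4-R8 (15): add — endpoints in different components.
MST edges: R6-R7, R2-R4, R1-R2, R1-R7, R4-R8; total weight 7+8+10+11+15 = 51.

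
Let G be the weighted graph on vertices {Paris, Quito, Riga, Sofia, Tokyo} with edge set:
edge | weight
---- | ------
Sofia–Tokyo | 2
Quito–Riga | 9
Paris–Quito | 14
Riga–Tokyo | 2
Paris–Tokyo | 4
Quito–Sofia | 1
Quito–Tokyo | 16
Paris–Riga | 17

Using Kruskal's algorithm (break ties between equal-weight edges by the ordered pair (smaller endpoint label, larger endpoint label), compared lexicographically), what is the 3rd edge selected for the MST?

Sofia-Tokyo

Kruskal's algorithm — process edges by increasing weight (ties by edge label):
Quito–Sofia (1): add. Components now {Quito,Sofia} {Paris} {Tokyo} {Riga}
Riga–Tokyo (2): add. Components now {Quito,Sofia} {Paris} {Riga,Tokyo}
Sofia–Tokyo (2): add. Components now {Quito,Riga,Sofia,Tokyo} {Paris}
Paris–Tokyo (4): add. Components now {Paris,Quito,Riga,Sofia,Tokyo}
The 3rd edge added is Sofia–Tokyo.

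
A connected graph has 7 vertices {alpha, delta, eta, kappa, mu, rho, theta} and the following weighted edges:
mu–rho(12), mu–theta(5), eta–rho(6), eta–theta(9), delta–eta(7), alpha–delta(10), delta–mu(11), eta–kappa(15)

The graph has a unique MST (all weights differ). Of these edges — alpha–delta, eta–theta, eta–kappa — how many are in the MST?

3

Sort edges by weight, then run Kruskal:
mu–theta (5): add — endpoints in different components.
eta–rho (6): add — endpoints in different components.
delta–eta (7): add — endpoints in different components.
eta–theta (9): add — endpoints in different components.
alpha–delta (10): add — endpoints in different components.
delta–mu (11): skip — mu and delta already connected.
mu–rho (12): skip — mu and rho already connected.
eta–kappa (15): add — endpoints in different components.
MST edge set: {mu–theta, eta–rho, delta–eta, eta–theta, alpha–delta, eta–kappa}.
Of the listed edges, {alpha–delta, eta–theta, eta–kappa} are in the MST → 3.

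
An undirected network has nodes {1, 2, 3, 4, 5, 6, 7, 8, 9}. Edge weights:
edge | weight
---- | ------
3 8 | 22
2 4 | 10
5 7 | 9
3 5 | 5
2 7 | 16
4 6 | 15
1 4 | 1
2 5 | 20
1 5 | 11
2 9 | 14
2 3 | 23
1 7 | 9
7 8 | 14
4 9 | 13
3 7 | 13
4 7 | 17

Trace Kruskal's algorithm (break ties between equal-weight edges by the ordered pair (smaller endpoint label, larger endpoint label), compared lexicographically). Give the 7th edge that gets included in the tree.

Sort edges by weight, then run Kruskal:
1 4 (1): add — endpoints in different components.
3 5 (5): add — endpoints in different components.
1 7 (9): add — endpoints in different components.
5 7 (9): add — endpoints in different components.
2 4 (10): add — endpoints in different components.
1 5 (11): skip — 1 and 5 already connected.
3 7 (13): skip — 3 and 7 already connected.
4 9 (13): add — endpoints in different components.
2 9 (14): skip — 2 and 9 already connected.
7 8 (14): add — endpoints in different components.
4 6 (15): add — endpoints in different components.
The 7th edge added is 7 8.

7-8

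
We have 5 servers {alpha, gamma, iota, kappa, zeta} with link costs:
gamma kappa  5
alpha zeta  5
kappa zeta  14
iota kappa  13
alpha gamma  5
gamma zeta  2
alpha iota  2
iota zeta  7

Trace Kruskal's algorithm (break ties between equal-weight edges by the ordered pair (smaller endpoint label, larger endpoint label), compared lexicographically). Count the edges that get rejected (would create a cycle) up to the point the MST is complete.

Kruskal: consider edges lightest-first.
alpha iota (2): add. Components now {alpha,iota} {kappa} {zeta} {gamma}
gamma zeta (2): add. Components now {alpha,iota} {kappa} {gamma,zeta}
alpha gamma (5): add. Components now {alpha,gamma,iota,zeta} {kappa}
alpha zeta (5): skip — alpha and zeta already connected.
gamma kappa (5): add. Components now {alpha,gamma,iota,kappa,zeta}
Edges rejected before the tree was complete: 1.

1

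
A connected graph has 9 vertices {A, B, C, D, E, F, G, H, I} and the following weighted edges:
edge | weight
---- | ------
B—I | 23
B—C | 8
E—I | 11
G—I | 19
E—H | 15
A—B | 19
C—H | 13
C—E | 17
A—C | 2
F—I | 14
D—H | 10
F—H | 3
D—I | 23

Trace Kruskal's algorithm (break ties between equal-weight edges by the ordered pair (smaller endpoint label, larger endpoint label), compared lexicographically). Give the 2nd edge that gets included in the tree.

Kruskal's algorithm — process edges by increasing weight (ties by edge label):
A—C (2): add — endpoints in different components.
F—H (3): add — endpoints in different components.
B—C (8): add — endpoints in different components.
D—H (10): add — endpoints in different components.
E—I (11): add — endpoints in different components.
C—H (13): add — endpoints in different components.
F—I (14): add — endpoints in different components.
E—H (15): skip — E and H already connected.
C—E (17): skip — C and E already connected.
A—B (19): skip — A and B already connected.
G—I (19): add — endpoints in different components.
The 2nd edge added is F—H.

F-H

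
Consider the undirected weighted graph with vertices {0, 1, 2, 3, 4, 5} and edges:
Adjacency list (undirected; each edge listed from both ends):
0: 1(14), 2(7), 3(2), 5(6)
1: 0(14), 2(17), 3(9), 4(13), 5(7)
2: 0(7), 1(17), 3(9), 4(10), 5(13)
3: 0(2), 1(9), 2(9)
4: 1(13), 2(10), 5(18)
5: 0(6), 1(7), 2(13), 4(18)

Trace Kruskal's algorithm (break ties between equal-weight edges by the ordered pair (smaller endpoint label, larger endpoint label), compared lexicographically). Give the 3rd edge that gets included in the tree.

Kruskal: consider edges lightest-first.
0–3 (2): add — endpoints in different components.
0–5 (6): add — endpoints in different components.
0–2 (7): add — endpoints in different components.
1–5 (7): add — endpoints in different components.
1–3 (9): skip — 1 and 3 already connected.
2–3 (9): skip — 2 and 3 already connected.
2–4 (10): add — endpoints in different components.
The 3rd edge added is 0–2.

0-2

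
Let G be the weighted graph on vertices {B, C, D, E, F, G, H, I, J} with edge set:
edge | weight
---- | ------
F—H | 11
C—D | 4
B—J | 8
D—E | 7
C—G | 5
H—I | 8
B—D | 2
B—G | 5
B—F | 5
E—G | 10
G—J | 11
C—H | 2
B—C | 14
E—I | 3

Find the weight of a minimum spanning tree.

36

Grow the tree from D using Prim:
Step 1: cheapest edge leaving the tree is B—D (2); add B.
Step 2: cheapest edge leaving the tree is C—D (4); add C.
Step 3: cheapest edge leaving the tree is C—H (2); add H.
Step 4: cheapest edge leaving the tree is B—F (5); add F.
Step 5: cheapest edge leaving the tree is B—G (5); add G.
Step 6: cheapest edge leaving the tree is D—E (7); add E.
Step 7: cheapest edge leaving the tree is E—I (3); add I.
Step 8: cheapest edge leaving the tree is B—J (8); add J.
MST edges: B—D, C—D, C—H, B—F, B—G, D—E, E—I, B—J; total weight 2+4+2+5+5+7+3+8 = 36.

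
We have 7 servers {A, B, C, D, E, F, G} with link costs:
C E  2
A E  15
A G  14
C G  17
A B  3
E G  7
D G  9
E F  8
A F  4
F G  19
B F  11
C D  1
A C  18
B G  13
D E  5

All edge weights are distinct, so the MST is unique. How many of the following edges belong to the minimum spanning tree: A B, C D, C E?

3

Kruskal: consider edges lightest-first.
C D (1): add. Components now {A} {B} {C,D} {E} {F} {G}
C E (2): add. Components now {A} {B} {C,D,E} {F} {G}
A B (3): add. Components now {A,B} {C,D,E} {F} {G}
A F (4): add. Components now {A,B,F} {C,D,E} {G}
D E (5): skip — D and E already connected.
E G (7): add. Components now {A,B,F} {C,D,E,G}
E F (8): add. Components now {A,B,C,D,E,F,G}
MST edge set: {C D, C E, A B, A F, E G, E F}.
Of the listed edges, {A B, C D, C E} are in the MST → 3.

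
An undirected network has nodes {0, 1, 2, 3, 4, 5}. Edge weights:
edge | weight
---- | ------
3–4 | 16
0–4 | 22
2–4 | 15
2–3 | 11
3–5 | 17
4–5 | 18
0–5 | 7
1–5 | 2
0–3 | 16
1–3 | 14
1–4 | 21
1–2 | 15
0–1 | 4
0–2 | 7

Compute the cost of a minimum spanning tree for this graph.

39

Prim, starting at 0.
Step 1: frontier [0–1 4, 0–2 7, 0–5 7, 0–3 16, 0–4 22] → take 0–1 (4); add 1.
Step 2: frontier [0–2 7, 0–5 7, 0–3 16, 0–4 22, 1–5 2, 1–3 14, 1–2 15, 1–4 21] → take 1–5 (2); add 5.
Step 3: frontier [0–2 7, 0–3 16, 0–4 22, 1–3 14, 1–2 15, 1–4 21, 3–5 17, 4–5 18] → take 0–2 (7); add 2.
Step 4: frontier [0–3 16, 0–4 22, 1–3 14, 1–4 21, 2–3 11, 2–4 15, 3–5 17, 4–5 18] → take 2–3 (11); add 3.
Step 5: frontier [0–4 22, 1–4 21, 2–4 15, 3–4 16, 4–5 18] → take 2–4 (15); add 4.
MST edges: 0–1, 1–5, 0–2, 2–3, 2–4; total weight 4+2+7+11+15 = 39.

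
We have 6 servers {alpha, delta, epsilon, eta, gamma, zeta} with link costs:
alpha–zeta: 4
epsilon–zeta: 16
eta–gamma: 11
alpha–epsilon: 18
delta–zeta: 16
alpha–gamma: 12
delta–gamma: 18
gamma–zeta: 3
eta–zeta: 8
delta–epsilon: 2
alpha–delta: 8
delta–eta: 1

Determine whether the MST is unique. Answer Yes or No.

Sort edges by weight, then run Kruskal:
delta–eta (1): add — endpoints in different components.
delta–epsilon (2): add — endpoints in different components.
gamma–zeta (3): add — endpoints in different components.
alpha–zeta (4): add — endpoints in different components.
alpha–delta (8): add — endpoints in different components.
Non-tree edge eta–zeta has weight 8, equal to the heaviest edge on its tree cycle — swapping gives another MST of the same weight. Not unique.

No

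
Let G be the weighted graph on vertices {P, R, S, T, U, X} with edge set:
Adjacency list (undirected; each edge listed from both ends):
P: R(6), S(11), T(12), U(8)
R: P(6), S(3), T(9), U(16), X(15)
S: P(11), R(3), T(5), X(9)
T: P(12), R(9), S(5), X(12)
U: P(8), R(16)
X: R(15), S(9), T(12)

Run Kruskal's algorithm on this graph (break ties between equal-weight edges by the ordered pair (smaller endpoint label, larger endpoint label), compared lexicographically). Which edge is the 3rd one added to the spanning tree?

P-R

Kruskal's algorithm — process edges by increasing weight (ties by edge label):
R-S (3): add — endpoints in different components.
S-T (5): add — endpoints in different components.
P-R (6): add — endpoints in different components.
P-U (8): add — endpoints in different components.
R-T (9): skip — T and R already connected.
S-X (9): add — endpoints in different components.
The 3rd edge added is P-R.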